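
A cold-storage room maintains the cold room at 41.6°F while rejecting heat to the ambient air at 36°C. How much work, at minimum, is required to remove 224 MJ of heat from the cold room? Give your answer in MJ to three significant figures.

24.7 MJ

In absolute terms T_C = 278.48 K and T_H = 309.15 K, so ΔT = 30.67 K.
The reversible limit is COP_R = T_C/ΔT = 9.081, so W_min = Q_C/COP = Q_C·ΔT/T_C.
W_min = 224.0 × 30.67/278.48 = 24.67 MJ.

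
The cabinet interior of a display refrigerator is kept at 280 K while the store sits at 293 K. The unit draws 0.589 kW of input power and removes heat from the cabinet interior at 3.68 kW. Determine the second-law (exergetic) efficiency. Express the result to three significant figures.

COP_actual = Q̇_C/Ẇ = 3.680/0.5890 = 6.248.
The reservoir spacing is ΔT = 293 − 280 = 13.00 K.
COP_Carnot = T_C/ΔT = 280.00/13.00 = 21.54.
η_II = COP_actual/COP_Carnot = 6.248/21.54 = 0.2901.

0.290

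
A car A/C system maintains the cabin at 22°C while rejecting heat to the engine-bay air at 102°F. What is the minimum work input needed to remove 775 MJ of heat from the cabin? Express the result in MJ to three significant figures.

In absolute terms T_C = 295.15 K and T_H = 312.04 K, so ΔT = 16.89 K.
The reversible limit is COP_R = T_C/ΔT = 17.48, so W_min = Q_C/COP = Q_C·ΔT/T_C.
W_min = 775.0 × 16.89/295.15 = 44.35 MJ.

44.3 MJ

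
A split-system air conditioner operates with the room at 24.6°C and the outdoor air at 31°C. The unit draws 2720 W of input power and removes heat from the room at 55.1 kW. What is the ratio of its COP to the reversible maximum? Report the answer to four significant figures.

0.4354

Converting, Q̇_C = 55.10 kW = 55100 W, so COP_actual = Q̇_C/Ẇ = 55100/2720 = 20.26.
In absolute terms T_C = 297.75 K and T_H = 304.15 K, so ΔT = 6.400 K.
COP_Carnot = T_C/ΔT = 297.75/6.400 = 46.52.
η_II = COP_actual/COP_Carnot = 20.26/46.52 = 0.4354.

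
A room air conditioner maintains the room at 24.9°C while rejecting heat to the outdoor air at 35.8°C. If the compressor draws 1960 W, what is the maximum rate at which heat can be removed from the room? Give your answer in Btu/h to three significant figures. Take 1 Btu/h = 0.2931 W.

183000 Btu/h

In absolute terms T_C = 298.05 K and T_H = 308.95 K, so ΔT = 10.90 K.
COP_Carnot = T_C/ΔT = 298.05/10.90 = 27.34.
Q̇_max = COP_Carnot × Ẇ = 27.34 × 1960 W = 53590 W = 182900 Btu/h.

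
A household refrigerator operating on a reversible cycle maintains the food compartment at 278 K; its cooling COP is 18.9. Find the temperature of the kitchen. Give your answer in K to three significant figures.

293 K

COP_R = T_C/(T_H − T_C) gives T_H − T_C = T_C/COP.
With T_C = 278.00 K, T_H = 278.00 × (1 + 1/18.9) = 292.71 K.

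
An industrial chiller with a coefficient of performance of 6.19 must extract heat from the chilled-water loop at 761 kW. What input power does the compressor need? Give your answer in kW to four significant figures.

Ẇ = Q̇_C/COP = 761.0/6.19 = 122.9 kW.

122.9 kW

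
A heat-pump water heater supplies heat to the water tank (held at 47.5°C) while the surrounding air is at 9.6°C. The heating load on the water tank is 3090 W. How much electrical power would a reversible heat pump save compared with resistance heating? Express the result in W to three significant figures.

In absolute terms T_C = 282.75 K and T_H = 320.65 K, so ΔT = 37.90 K.
COP_Carnot = T_H/ΔT = 320.65/37.90 = 8.460.
Resistance heating needs Ẇ_res = Q̇_H = 3090 W; the reversible heat pump needs only Ẇ_hp = Q̇_H/COP = 365.2 W.
Saving = 3090 − 365.2 = 2725 W.

2720 W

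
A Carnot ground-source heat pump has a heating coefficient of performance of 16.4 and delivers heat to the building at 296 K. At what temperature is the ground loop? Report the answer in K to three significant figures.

278 K

COP_HP = T_H/(T_H − T_C) gives T_H − T_C = T_H/COP.
With T_H = 296.00 K, T_C = 296.00 × (1 − 1/16.4) = 277.95 K.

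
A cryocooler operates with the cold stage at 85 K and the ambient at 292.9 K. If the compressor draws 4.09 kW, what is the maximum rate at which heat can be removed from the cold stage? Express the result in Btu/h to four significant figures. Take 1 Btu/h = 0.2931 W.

The reservoir spacing is ΔT = 292.9 − 85 = 207.9 K.
COP_Carnot = T_C/ΔT = 85.00/207.9 = 0.4089.
Q̇_max = COP_Carnot × Ẇ = 0.4089 × 4.090 kW = 1.672 kW = 5705 Btu/h.

5705 Btu/h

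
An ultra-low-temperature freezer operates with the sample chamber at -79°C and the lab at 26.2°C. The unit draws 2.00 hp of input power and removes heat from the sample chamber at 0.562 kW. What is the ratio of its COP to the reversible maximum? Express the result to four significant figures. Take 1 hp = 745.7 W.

0.2042

Converting, Q̇_C = 0.5620 kW = 0.7537 hp, so COP_actual = Q̇_C/Ẇ = 0.7537/2.000 = 0.3768.
In absolute terms T_C = 194.15 K and T_H = 299.35 K, so ΔT = 105.2 K.
COP_Carnot = T_C/ΔT = 194.15/105.2 = 1.846.
η_II = COP_actual/COP_Carnot = 0.3768/1.846 = 0.2042.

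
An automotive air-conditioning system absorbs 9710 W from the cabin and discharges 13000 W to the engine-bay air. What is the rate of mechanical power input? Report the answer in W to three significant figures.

For a cyclic device the first law requires Q̇_H = Q̇_C + Ẇ.
Ẇ = Q̇_H − Q̇_C = 3290 W.

3290 W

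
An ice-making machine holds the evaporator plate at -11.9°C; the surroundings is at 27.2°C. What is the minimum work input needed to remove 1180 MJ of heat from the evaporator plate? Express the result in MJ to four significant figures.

176.6 MJ

In absolute terms T_C = 261.25 K and T_H = 300.35 K, so ΔT = 39.10 K.
The reversible limit is COP_R = T_C/ΔT = 6.682, so W_min = Q_C/COP = Q_C·ΔT/T_C.
W_min = 1180 × 39.10/261.25 = 176.6 MJ.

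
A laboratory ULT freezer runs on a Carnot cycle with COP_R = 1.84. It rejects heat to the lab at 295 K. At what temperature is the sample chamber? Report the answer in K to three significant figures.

For a Carnot refrigerator COP_R = T_C/(T_H − T_C), so T_C = COP·T_H/(1 + COP).
With T_H = 295.00 K, T_C = 1.84 × 295.00/2.840 = 191.13 K.

191 K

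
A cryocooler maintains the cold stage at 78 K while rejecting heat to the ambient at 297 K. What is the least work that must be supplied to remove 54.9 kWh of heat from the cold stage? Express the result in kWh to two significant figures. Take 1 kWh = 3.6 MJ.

The reservoir spacing is ΔT = 297 − 78 = 219.0 K.
The reversible limit is COP_R = T_C/ΔT = 0.3562, so W_min = Q_C/COP = Q_C·ΔT/T_C.
W_min = 54.90 × 219.0/78.00 = 154.1 kWh.

150 kWh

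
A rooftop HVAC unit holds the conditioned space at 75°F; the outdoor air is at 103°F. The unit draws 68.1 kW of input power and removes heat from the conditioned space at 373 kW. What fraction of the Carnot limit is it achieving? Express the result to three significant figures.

COP_actual = Q̇_C/Ẇ = 373.0/68.10 = 5.477.
In absolute terms T_C = 297.04 K and T_H = 312.59 K, so ΔT = 15.56 K.
COP_Carnot = T_C/ΔT = 297.04/15.56 = 19.10.
η_II = COP_actual/COP_Carnot = 5.477/19.10 = 0.2868.

0.287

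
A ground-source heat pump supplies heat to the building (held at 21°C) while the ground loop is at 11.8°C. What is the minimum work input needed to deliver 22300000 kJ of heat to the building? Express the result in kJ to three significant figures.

In absolute terms T_C = 284.95 K and T_H = 294.15 K, so ΔT = 9.200 K.
The reversible limit is COP_HP = T_H/ΔT = 31.97, so W_min = Q_H/COP = Q_H·ΔT/T_H.
W_min = 22300000 × 9.200/294.15 = 697500 kJ.

697000 kJ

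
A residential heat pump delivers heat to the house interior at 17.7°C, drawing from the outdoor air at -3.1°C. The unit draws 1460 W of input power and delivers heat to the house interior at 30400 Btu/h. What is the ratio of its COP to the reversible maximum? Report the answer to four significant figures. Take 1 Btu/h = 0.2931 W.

0.4364

Converting, Q̇_H = 30400 Btu/h = 8910 W, so COP_actual = Q̇_H/Ẇ = 8910/1460 = 6.103.
In absolute terms T_C = 270.05 K and T_H = 290.85 K, so ΔT = 20.80 K.
COP_Carnot = T_H/ΔT = 290.85/20.80 = 13.98.
η_II = COP_actual/COP_Carnot = 6.103/13.98 = 0.4364.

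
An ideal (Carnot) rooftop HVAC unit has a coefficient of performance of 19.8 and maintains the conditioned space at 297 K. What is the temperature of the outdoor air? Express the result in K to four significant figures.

312.0 K

COP_R = T_C/(T_H − T_C) gives T_H − T_C = T_C/COP.
With T_C = 297.00 K, T_H = 297.00 × (1 + 1/19.8) = 312.00 K.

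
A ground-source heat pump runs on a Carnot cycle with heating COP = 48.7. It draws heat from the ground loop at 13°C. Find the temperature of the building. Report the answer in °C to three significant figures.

COP_HP = T_H/(T_H − T_C) rearranges to T_H = COP·T_C/(COP − 1).
With T_C = 286.15 K, T_H = 48.7 × 286.15/47.70 = 292.15 K.
Converting, 292.15 K = 19.00°C.

19.0 °C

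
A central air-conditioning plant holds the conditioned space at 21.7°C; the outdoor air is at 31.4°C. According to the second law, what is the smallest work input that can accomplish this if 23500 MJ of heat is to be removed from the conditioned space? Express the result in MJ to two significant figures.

770 MJ

In absolute terms T_C = 294.85 K and T_H = 304.55 K, so ΔT = 9.700 K.
The reversible limit is COP_R = T_C/ΔT = 30.40, so W_min = Q_C/COP = Q_C·ΔT/T_C.
W_min = 23500 × 9.700/294.85 = 773.1 MJ.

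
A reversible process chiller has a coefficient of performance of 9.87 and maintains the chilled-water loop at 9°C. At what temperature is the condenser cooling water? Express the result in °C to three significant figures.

37.6 °C

COP_R = T_C/(T_H − T_C) gives T_H − T_C = T_C/COP.
With T_C = 282.15 K, T_H = 282.15 × (1 + 1/9.87) = 310.74 K.
Converting, 310.74 K = 37.59°C.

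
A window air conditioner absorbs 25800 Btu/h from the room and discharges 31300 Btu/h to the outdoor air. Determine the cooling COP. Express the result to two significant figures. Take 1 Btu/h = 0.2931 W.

4.7

The first law gives Q̇_H = Q̇_C + Ẇ, so the three rates are Q̇_C = 25800, Q̇_H = 31300, Ẇ = 5500 Btu/h.
COP_R = Q̇_C/Ẇ = 25800/5500 = 4.691.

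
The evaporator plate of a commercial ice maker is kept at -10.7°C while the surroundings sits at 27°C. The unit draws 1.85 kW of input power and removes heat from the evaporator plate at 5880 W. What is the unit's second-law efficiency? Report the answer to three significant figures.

Converting, Q̇_C = 5880 W = 5.880 kW, so COP_actual = Q̇_C/Ẇ = 5.880/1.850 = 3.178.
In absolute terms T_C = 262.45 K and T_H = 300.15 K, so ΔT = 37.70 K.
COP_Carnot = T_C/ΔT = 262.45/37.70 = 6.962.
η_II = COP_actual/COP_Carnot = 3.178/6.962 = 0.4566.

0.457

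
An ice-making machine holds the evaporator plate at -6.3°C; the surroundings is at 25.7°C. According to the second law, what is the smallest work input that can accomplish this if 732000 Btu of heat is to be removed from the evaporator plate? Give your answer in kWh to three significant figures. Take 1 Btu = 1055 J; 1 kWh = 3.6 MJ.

25.7 kWh

In absolute terms T_C = 266.85 K and T_H = 298.85 K, so ΔT = 32.00 K.
The reversible limit is COP_R = T_C/ΔT = 8.339, so W_min = Q_C/COP = Q_C·ΔT/T_C.
W_min = 732000 × 32.00/266.85 = 87780 Btu = 25.72 kWh.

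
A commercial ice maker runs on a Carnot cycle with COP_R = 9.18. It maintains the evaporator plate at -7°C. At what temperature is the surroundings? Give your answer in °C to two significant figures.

22 °C

COP_R = T_C/(T_H − T_C) gives T_H − T_C = T_C/COP.
With T_C = 266.15 K, T_H = 266.15 × (1 + 1/9.18) = 295.14 K.
Converting, 295.14 K = 21.99°C.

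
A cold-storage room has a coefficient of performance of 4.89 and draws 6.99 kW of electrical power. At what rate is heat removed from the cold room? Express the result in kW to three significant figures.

34.2 kW

Q̇_C = COP × Ẇ = 4.89 × 6.990 = 34.18 kW.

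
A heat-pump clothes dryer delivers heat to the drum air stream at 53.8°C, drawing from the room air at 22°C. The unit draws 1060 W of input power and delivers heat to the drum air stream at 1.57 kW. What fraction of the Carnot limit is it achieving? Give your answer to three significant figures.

Converting, Q̇_H = 1.570 kW = 1570 W, so COP_actual = Q̇_H/Ẇ = 1570/1060 = 1.481.
In absolute terms T_C = 295.15 K and T_H = 326.95 K, so ΔT = 31.80 K.
COP_Carnot = T_H/ΔT = 326.95/31.80 = 10.28.
η_II = COP_actual/COP_Carnot = 1.481/10.28 = 0.1441.

0.144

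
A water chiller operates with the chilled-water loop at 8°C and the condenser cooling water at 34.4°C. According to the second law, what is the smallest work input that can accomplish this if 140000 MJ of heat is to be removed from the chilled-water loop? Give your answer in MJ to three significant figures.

13100 MJ

In absolute terms T_C = 281.15 K and T_H = 307.55 K, so ΔT = 26.40 K.
The reversible limit is COP_R = T_C/ΔT = 10.65, so W_min = Q_C/COP = Q_C·ΔT/T_C.
W_min = 140000 × 26.40/281.15 = 13150 MJ.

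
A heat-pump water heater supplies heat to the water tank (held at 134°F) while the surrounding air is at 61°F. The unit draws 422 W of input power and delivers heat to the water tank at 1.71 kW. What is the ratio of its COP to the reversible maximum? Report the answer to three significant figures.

Converting, Q̇_H = 1.710 kW = 1710 W, so COP_actual = Q̇_H/Ẇ = 1710/422.0 = 4.052.
In absolute terms T_C = 289.26 K and T_H = 329.82 K, so ΔT = 40.56 K.
COP_Carnot = T_H/ΔT = 329.82/40.56 = 8.132.
η_II = COP_actual/COP_Carnot = 4.052/8.132 = 0.4983.

0.498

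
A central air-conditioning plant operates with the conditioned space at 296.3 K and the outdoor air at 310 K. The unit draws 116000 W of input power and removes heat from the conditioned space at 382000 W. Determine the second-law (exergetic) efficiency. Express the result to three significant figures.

COP_actual = Q̇_C/Ẇ = 382000/116000 = 3.293.
The reservoir spacing is ΔT = 310 − 296.3 = 13.70 K.
COP_Carnot = T_C/ΔT = 296.30/13.70 = 21.63.
η_II = COP_actual/COP_Carnot = 3.293/21.63 = 0.1523.

0.152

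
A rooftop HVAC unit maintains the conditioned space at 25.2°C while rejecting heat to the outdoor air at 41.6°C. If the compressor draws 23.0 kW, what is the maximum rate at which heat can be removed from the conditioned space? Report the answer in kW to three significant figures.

In absolute terms T_C = 298.35 K and T_H = 314.75 K, so ΔT = 16.40 K.
COP_Carnot = T_C/ΔT = 298.35/16.40 = 18.19.
Q̇_max = COP_Carnot × Ẇ = 18.19 × 23.00 kW = 418.4 kW.

418 kW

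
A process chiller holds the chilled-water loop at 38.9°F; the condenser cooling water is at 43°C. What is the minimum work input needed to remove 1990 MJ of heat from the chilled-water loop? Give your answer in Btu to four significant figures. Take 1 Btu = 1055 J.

266700 Btu

In absolute terms T_C = 276.98 K and T_H = 316.15 K, so ΔT = 39.17 K.
The reversible limit is COP_R = T_C/ΔT = 7.072, so W_min = Q_C/COP = Q_C·ΔT/T_C.
W_min = 1990 × 39.17/276.98 = 281.4 MJ = 266700 Btu.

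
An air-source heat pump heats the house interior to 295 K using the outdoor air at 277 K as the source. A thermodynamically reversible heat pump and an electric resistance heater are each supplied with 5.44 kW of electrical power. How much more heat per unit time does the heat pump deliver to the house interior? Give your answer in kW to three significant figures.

The reservoir spacing is ΔT = 295 − 277 = 18.00 K.
COP_Carnot = T_H/ΔT = 295.00/18.00 = 16.39.
The heat pump delivers Q̇_H = COP × Ẇ = 89.16 kW; the resistance heater delivers Ẇ = 5.440 kW.
Extra = (COP − 1)·Ẇ = 83.72 kW.

83.7 kW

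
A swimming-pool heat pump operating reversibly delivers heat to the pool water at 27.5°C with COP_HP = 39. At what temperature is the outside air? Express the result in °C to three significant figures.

COP_HP = T_H/(T_H − T_C) gives T_H − T_C = T_H/COP.
With T_H = 300.65 K, T_C = 300.65 × (1 − 1/39) = 292.94 K.
Converting, 292.94 K = 19.79°C.

19.8 °C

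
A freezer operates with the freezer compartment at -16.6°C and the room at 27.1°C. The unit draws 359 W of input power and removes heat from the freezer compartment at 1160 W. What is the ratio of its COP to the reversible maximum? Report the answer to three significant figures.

0.550

COP_actual = Q̇_C/Ẇ = 1160/359.0 = 3.231.
In absolute terms T_C = 256.55 K and T_H = 300.25 K, so ΔT = 43.70 K.
COP_Carnot = T_C/ΔT = 256.55/43.70 = 5.871.
η_II = COP_actual/COP_Carnot = 3.231/5.871 = 0.5504.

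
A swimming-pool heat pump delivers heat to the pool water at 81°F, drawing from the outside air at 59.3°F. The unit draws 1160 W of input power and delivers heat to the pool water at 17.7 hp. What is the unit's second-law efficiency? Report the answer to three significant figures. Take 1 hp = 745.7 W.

0.457

Converting, Q̇_H = 17.70 hp = 13200 W, so COP_actual = Q̇_H/Ẇ = 13200/1160 = 11.38.
In absolute terms T_C = 288.32 K and T_H = 300.37 K, so ΔT = 12.06 K.
COP_Carnot = T_H/ΔT = 300.37/12.06 = 24.92.
η_II = COP_actual/COP_Carnot = 11.38/24.92 = 0.4567.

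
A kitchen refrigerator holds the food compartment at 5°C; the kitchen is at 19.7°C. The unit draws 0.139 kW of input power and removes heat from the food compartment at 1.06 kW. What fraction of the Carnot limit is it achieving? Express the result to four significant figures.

0.4030

COP_actual = Q̇_C/Ẇ = 1.060/0.1390 = 7.626.
In absolute terms T_C = 278.15 K and T_H = 292.85 K, so ΔT = 14.70 K.
COP_Carnot = T_C/ΔT = 278.15/14.70 = 18.92.
η_II = COP_actual/COP_Carnot = 7.626/18.92 = 0.4030.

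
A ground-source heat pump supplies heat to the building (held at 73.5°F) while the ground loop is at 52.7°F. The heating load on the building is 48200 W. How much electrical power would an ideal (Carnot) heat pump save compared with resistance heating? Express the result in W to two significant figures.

46000 W

In absolute terms T_C = 284.65 K and T_H = 296.21 K, so ΔT = 11.56 K.
COP_Carnot = T_H/ΔT = 296.21/11.56 = 25.63.
Resistance heating needs Ẇ_res = Q̇_H = 48200 W; the reversible heat pump needs only Ẇ_hp = Q̇_H/COP = 1880 W.
Saving = 48200 − 1880 = 46320 W.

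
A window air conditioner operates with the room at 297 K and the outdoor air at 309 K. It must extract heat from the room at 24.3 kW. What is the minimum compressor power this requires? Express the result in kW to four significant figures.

0.9818 kW

The reservoir spacing is ΔT = 309 − 297 = 12.00 K.
COP_Carnot = T_C/ΔT = 297.00/12.00 = 24.75.
Ẇ_min = Q̇/COP_Carnot = 24.30/24.75 = 0.9818 kW.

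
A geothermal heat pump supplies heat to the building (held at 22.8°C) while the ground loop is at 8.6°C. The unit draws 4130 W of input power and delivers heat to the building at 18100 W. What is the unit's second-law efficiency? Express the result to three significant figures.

COP_actual = Q̇_H/Ẇ = 18100/4130 = 4.383.
In absolute terms T_C = 281.75 K and T_H = 295.95 K, so ΔT = 14.20 K.
COP_Carnot = T_H/ΔT = 295.95/14.20 = 20.84.
η_II = COP_actual/COP_Carnot = 4.383/20.84 = 0.2103.

0.210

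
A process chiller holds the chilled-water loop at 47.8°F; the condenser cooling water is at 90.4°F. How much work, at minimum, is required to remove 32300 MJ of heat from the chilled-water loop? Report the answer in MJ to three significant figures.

2710 MJ

In absolute terms T_C = 281.93 K and T_H = 305.59 K, so ΔT = 23.67 K.
The reversible limit is COP_R = T_C/ΔT = 11.91, so W_min = Q_C/COP = Q_C·ΔT/T_C.
W_min = 32300 × 23.67/281.93 = 2711 MJ.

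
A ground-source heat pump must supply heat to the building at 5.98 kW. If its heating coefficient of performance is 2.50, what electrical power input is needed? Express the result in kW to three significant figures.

2.39 kW

Ẇ = Q̇_H/COP_HP = 5.980/2.50 = 2.392 kW.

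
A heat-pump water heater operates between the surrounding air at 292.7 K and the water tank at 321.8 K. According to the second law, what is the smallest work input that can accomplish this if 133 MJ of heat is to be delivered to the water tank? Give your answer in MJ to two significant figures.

The reservoir spacing is ΔT = 321.8 − 292.7 = 29.10 K.
The reversible limit is COP_HP = T_H/ΔT = 11.06, so W_min = Q_H/COP = Q_H·ΔT/T_H.
W_min = 133.0 × 29.10/321.80 = 12.03 MJ.

12 MJ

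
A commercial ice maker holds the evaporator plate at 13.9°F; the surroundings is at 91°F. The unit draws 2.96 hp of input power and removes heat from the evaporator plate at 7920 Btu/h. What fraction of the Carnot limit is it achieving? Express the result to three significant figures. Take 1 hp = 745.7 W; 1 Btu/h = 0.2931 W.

0.171

Converting, Q̇_C = 7920 Btu/h = 3.113 hp, so COP_actual = Q̇_C/Ẇ = 3.113/2.960 = 1.052.
In absolute terms T_C = 263.09 K and T_H = 305.93 K, so ΔT = 42.83 K.
COP_Carnot = T_C/ΔT = 263.09/42.83 = 6.142.
η_II = COP_actual/COP_Carnot = 1.052/6.142 = 0.1712.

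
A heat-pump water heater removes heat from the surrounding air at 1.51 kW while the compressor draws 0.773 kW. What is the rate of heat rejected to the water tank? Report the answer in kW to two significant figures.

2.3 kW

For a cyclic device the first law requires Q̇_H = Q̇_C + Ẇ.
Q̇_H = Q̇_C + Ẇ = 2.283 kW.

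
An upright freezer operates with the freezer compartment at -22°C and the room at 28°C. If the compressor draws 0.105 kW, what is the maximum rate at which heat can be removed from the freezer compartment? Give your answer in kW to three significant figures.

0.527 kW

In absolute terms T_C = 251.15 K and T_H = 301.15 K, so ΔT = 50.00 K.
COP_Carnot = T_C/ΔT = 251.15/50.00 = 5.023.
Q̇_max = COP_Carnot × Ẇ = 5.023 × 0.1050 kW = 0.5274 kW.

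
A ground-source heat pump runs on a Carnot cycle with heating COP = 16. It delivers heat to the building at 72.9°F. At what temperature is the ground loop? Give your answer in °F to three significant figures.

39.6 °F

COP_HP = T_H/(T_H − T_C) gives T_H − T_C = T_H/COP.
With T_H = 295.87 K, T_C = 295.87 × (1 − 1/16) = 277.38 K.
Converting, 277.38 K = 39.61°F.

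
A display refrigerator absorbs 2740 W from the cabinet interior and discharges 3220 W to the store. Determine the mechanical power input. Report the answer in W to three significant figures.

For a cyclic device the first law requires Q̇_H = Q̇_C + Ẇ.
Ẇ = Q̇_H − Q̇_C = 480.0 W.

480 W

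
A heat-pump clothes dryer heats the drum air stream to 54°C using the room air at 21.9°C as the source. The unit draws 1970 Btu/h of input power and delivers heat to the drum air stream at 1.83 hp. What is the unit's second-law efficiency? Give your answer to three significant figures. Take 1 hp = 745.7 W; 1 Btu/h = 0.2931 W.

0.232

Converting, Q̇_H = 1.830 hp = 4656 Btu/h, so COP_actual = Q̇_H/Ẇ = 4656/1970 = 2.363.
In absolute terms T_C = 295.05 K and T_H = 327.15 K, so ΔT = 32.10 K.
COP_Carnot = T_H/ΔT = 327.15/32.10 = 10.19.
η_II = COP_actual/COP_Carnot = 2.363/10.19 = 0.2319.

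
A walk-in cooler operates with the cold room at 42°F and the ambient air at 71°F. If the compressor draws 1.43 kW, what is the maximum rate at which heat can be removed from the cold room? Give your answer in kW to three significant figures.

In absolute terms T_C = 278.71 K and T_H = 294.82 K, so ΔT = 16.11 K.
COP_Carnot = T_C/ΔT = 278.71/16.11 = 17.30.
Q̇_max = COP_Carnot × Ẇ = 17.30 × 1.430 kW = 24.74 kW.

24.7 kW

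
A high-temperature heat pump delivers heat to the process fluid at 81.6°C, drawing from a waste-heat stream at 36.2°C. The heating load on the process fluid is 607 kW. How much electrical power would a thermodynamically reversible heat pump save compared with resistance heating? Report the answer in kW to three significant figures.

529 kW

In absolute terms T_C = 309.35 K and T_H = 354.75 K, so ΔT = 45.40 K.
COP_Carnot = T_H/ΔT = 354.75/45.40 = 7.814.
Resistance heating needs Ẇ_res = Q̇_H = 607.0 kW; the reversible heat pump needs only Ẇ_hp = Q̇_H/COP = 77.68 kW.
Saving = 607.0 − 77.68 = 529.3 kW.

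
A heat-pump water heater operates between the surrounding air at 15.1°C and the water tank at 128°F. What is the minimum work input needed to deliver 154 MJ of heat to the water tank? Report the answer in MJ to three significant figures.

In absolute terms T_C = 288.25 K and T_H = 326.48 K, so ΔT = 38.23 K.
The reversible limit is COP_HP = T_H/ΔT = 8.539, so W_min = Q_H/COP = Q_H·ΔT/T_H.
W_min = 154.0 × 38.23/326.48 = 18.03 MJ.

18.0 MJ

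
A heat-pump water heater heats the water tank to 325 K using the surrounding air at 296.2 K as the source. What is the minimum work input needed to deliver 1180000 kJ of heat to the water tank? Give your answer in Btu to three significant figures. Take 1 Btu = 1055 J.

The reservoir spacing is ΔT = 325 − 296.2 = 28.80 K.
The reversible limit is COP_HP = T_H/ΔT = 11.28, so W_min = Q_H/COP = Q_H·ΔT/T_H.
W_min = 1180000 × 28.80/325.00 = 104600 kJ = 99110 Btu.

99100 Btu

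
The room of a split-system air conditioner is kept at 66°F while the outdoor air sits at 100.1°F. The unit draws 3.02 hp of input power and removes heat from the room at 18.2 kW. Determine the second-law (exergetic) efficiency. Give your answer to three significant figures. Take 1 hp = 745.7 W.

Converting, Q̇_C = 18.20 kW = 24.41 hp, so COP_actual = Q̇_C/Ẇ = 24.41/3.020 = 8.082.
In absolute terms T_C = 292.04 K and T_H = 310.98 K, so ΔT = 18.94 K.
COP_Carnot = T_C/ΔT = 292.04/18.94 = 15.42.
η_II = COP_actual/COP_Carnot = 8.082/15.42 = 0.5243.

0.524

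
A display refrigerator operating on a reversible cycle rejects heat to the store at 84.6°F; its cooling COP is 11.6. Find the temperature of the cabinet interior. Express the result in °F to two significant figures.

For a Carnot refrigerator COP_R = T_C/(T_H − T_C), so T_C = COP·T_H/(1 + COP).
With T_H = 302.37 K, T_C = 11.6 × 302.37/12.60 = 278.37 K.
Converting, 278.37 K = 41.40°F.

41 °F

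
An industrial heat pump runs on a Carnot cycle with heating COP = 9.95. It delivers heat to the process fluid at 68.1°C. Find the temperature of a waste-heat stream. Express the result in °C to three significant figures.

COP_HP = T_H/(T_H − T_C) gives T_H − T_C = T_H/COP.
With T_H = 341.25 K, T_C = 341.25 × (1 − 1/9.95) = 306.95 K.
Converting, 306.95 K = 33.80°C.

33.8 °C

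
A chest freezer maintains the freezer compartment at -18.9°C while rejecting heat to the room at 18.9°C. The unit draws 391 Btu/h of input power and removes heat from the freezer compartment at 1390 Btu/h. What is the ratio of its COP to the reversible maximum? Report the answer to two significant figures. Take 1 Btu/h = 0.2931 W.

COP_actual = Q̇_C/Ẇ = 1390/391.0 = 3.555.
In absolute terms T_C = 254.25 K and T_H = 292.05 K, so ΔT = 37.80 K.
COP_Carnot = T_C/ΔT = 254.25/37.80 = 6.726.
η_II = COP_actual/COP_Carnot = 3.555/6.726 = 0.5285.

0.53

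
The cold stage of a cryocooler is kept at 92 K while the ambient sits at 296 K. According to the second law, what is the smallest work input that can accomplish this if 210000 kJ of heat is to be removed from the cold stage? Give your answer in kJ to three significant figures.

The reservoir spacing is ΔT = 296 − 92 = 204.0 K.
The reversible limit is COP_R = T_C/ΔT = 0.4510, so W_min = Q_C/COP = Q_C·ΔT/T_C.
W_min = 210000 × 204.0/92.00 = 465700 kJ.

466000 kJ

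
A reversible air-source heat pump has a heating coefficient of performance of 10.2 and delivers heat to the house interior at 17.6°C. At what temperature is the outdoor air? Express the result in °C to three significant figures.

-10.9 °C

COP_HP = T_H/(T_H − T_C) gives T_H − T_C = T_H/COP.
With T_H = 290.75 K, T_C = 290.75 × (1 − 1/10.2) = 262.25 K.
Converting, 262.25 K = -10.90°C.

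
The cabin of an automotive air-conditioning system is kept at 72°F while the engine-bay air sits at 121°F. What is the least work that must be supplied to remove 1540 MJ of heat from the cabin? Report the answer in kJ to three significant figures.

142000 kJ

In absolute terms T_C = 295.37 K and T_H = 322.59 K, so ΔT = 27.22 K.
The reversible limit is COP_R = T_C/ΔT = 10.85, so W_min = Q_C/COP = Q_C·ΔT/T_C.
W_min = 1540 × 27.22/295.37 = 141.9 MJ = 141900 kJ.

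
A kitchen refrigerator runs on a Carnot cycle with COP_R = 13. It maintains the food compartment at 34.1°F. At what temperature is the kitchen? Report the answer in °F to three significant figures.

72.1 °F

COP_R = T_C/(T_H − T_C) gives T_H − T_C = T_C/COP.
With T_C = 274.32 K, T_H = 274.32 × (1 + 1/13) = 295.42 K.
Converting, 295.42 K = 72.08°F.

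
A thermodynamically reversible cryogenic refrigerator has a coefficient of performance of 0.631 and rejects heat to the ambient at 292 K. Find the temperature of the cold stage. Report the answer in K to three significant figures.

113 K

For a Carnot refrigerator COP_R = T_C/(T_H − T_C), so T_C = COP·T_H/(1 + COP).
With T_H = 292.00 K, T_C = 0.631 × 292.00/1.631 = 112.97 K.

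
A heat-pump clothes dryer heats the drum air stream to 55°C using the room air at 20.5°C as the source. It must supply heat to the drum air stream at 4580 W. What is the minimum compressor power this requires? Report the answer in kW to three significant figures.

0.482 kW

In absolute terms T_C = 293.65 K and T_H = 328.15 K, so ΔT = 34.50 K.
COP_Carnot = T_H/ΔT = 328.15/34.50 = 9.512.
Ẇ_min = Q̇/COP_Carnot = 4580/9.512 = 481.5 W = 0.4815 kW.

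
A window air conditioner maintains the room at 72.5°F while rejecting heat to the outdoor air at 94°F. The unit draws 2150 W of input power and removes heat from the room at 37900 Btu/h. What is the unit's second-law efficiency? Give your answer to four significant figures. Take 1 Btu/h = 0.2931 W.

0.2087

Converting, Q̇_C = 37900 Btu/h = 11110 W, so COP_actual = Q̇_C/Ẇ = 11110/2150 = 5.167.
In absolute terms T_C = 295.65 K and T_H = 307.59 K, so ΔT = 11.94 K.
COP_Carnot = T_C/ΔT = 295.65/11.94 = 24.75.
η_II = COP_actual/COP_Carnot = 5.167/24.75 = 0.2087.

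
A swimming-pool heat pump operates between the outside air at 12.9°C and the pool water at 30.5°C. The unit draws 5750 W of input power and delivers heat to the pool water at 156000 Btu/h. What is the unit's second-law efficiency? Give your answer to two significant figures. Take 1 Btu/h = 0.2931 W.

0.46

Converting, Q̇_H = 156000 Btu/h = 45720 W, so COP_actual = Q̇_H/Ẇ = 45720/5750 = 7.952.
In absolute terms T_C = 286.05 K and T_H = 303.65 K, so ΔT = 17.60 K.
COP_Carnot = T_H/ΔT = 303.65/17.60 = 17.25.
η_II = COP_actual/COP_Carnot = 7.952/17.25 = 0.4609.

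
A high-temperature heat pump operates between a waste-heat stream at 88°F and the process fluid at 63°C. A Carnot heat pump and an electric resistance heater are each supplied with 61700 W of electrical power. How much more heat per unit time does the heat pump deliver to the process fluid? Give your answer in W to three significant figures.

589000 W

In absolute terms T_C = 304.26 K and T_H = 336.15 K, so ΔT = 31.89 K.
COP_Carnot = T_H/ΔT = 336.15/31.89 = 10.54.
The heat pump delivers Q̇_H = COP × Ẇ = 650400 W; the resistance heater delivers Ẇ = 61700 W.
Extra = (COP − 1)·Ẇ = 588700 W.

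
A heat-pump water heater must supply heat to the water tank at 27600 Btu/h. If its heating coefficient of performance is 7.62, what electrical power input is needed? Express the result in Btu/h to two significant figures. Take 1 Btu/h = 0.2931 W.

Ẇ = Q̇_H/COP_HP = 27600/7.62 = 3622 Btu/h.

3600 Btu/h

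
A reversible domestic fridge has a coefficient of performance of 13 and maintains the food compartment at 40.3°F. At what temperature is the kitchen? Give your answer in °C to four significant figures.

25.98 °C

COP_R = T_C/(T_H − T_C) gives T_H − T_C = T_C/COP.
With T_C = 277.76 K, T_H = 277.76 × (1 + 1/13) = 299.13 K.
Converting, 299.13 K = 25.98°C.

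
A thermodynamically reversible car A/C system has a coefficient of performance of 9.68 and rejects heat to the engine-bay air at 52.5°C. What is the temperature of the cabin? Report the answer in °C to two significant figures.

For a Carnot refrigerator COP_R = T_C/(T_H − T_C), so T_C = COP·T_H/(1 + COP).
With T_H = 325.65 K, T_C = 9.68 × 325.65/10.68 = 295.16 K.
Converting, 295.16 K = 22.01°C.

22 °C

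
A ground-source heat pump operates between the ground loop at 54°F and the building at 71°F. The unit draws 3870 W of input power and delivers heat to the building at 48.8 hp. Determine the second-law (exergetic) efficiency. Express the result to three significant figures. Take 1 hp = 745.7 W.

0.301

Converting, Q̇_H = 48.80 hp = 36390 W, so COP_actual = Q̇_H/Ẇ = 36390/3870 = 9.403.
In absolute terms T_C = 285.37 K and T_H = 294.82 K, so ΔT = 9.444 K.
COP_Carnot = T_H/ΔT = 294.82/9.444 = 31.22.
η_II = COP_actual/COP_Carnot = 9.403/31.22 = 0.3012.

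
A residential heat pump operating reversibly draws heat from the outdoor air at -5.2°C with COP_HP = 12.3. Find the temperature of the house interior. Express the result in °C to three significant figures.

COP_HP = T_H/(T_H − T_C) rearranges to T_H = COP·T_C/(COP − 1).
With T_C = 267.95 K, T_H = 12.3 × 267.95/11.30 = 291.66 K.
Converting, 291.66 K = 18.51°C.

18.5 °C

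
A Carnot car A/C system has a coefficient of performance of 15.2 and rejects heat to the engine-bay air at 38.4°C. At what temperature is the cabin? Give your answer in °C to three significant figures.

19.2 °C

For a Carnot refrigerator COP_R = T_C/(T_H − T_C), so T_C = COP·T_H/(1 + COP).
With T_H = 311.55 K, T_C = 15.2 × 311.55/16.20 = 292.32 K.
Converting, 292.32 K = 19.17°C.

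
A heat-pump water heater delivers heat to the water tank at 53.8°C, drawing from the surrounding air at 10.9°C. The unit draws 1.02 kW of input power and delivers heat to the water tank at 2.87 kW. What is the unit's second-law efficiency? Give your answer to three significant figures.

0.369

COP_actual = Q̇_H/Ẇ = 2.870/1.020 = 2.814.
In absolute terms T_C = 284.05 K and T_H = 326.95 K, so ΔT = 42.90 K.
COP_Carnot = T_H/ΔT = 326.95/42.90 = 7.621.
η_II = COP_actual/COP_Carnot = 2.814/7.621 = 0.3692.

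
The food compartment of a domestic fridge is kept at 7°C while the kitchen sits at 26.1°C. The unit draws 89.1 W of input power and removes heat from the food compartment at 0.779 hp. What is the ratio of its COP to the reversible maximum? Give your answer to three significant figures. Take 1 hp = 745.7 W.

0.444

Converting, Q̇_C = 0.7790 hp = 580.9 W, so COP_actual = Q̇_C/Ẇ = 580.9/89.10 = 6.520.
In absolute terms T_C = 280.15 K and T_H = 299.25 K, so ΔT = 19.10 K.
COP_Carnot = T_C/ΔT = 280.15/19.10 = 14.67.
η_II = COP_actual/COP_Carnot = 6.520/14.67 = 0.4445.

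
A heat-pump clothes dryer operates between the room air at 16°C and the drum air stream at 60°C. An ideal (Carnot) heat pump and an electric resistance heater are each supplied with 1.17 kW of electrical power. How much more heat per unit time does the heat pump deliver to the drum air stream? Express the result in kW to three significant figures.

7.69 kW

In absolute terms T_C = 289.15 K and T_H = 333.15 K, so ΔT = 44.00 K.
COP_Carnot = T_H/ΔT = 333.15/44.00 = 7.572.
The heat pump delivers Q̇_H = COP × Ẇ = 8.859 kW; the resistance heater delivers Ẇ = 1.170 kW.
Extra = (COP − 1)·Ẇ = 7.689 kW.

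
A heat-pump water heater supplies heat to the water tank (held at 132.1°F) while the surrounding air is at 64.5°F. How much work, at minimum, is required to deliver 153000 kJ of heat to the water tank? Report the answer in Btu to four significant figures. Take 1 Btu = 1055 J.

16570 Btu

In absolute terms T_C = 291.21 K and T_H = 328.76 K, so ΔT = 37.56 K.
The reversible limit is COP_HP = T_H/ΔT = 8.754, so W_min = Q_H/COP = Q_H·ΔT/T_H.
W_min = 153000 × 37.56/328.76 = 17480 kJ = 16570 Btu.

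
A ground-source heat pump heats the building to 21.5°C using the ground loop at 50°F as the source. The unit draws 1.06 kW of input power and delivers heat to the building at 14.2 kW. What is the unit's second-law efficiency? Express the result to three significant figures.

COP_actual = Q̇_H/Ẇ = 14.20/1.060 = 13.40.
In absolute terms T_C = 283.15 K and T_H = 294.65 K, so ΔT = 11.50 K.
COP_Carnot = T_H/ΔT = 294.65/11.50 = 25.62.
η_II = COP_actual/COP_Carnot = 13.40/25.62 = 0.5228.

0.523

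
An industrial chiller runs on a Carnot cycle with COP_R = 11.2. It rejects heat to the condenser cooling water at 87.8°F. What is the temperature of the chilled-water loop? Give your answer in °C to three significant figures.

For a Carnot refrigerator COP_R = T_C/(T_H − T_C), so T_C = COP·T_H/(1 + COP).
With T_H = 304.15 K, T_C = 11.2 × 304.15/12.20 = 279.22 K.
Converting, 279.22 K = 6.07°C.

6.07 °C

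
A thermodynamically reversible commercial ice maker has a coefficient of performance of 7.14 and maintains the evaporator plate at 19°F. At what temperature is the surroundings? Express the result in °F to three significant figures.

COP_R = T_C/(T_H − T_C) gives T_H − T_C = T_C/COP.
With T_C = 265.93 K, T_H = 265.93 × (1 + 1/7.14) = 303.17 K.
Converting, 303.17 K = 86.04°F.

86.0 °F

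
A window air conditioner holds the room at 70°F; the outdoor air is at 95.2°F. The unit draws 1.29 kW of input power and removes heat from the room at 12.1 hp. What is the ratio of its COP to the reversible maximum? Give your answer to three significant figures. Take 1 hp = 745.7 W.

Converting, Q̇_C = 12.10 hp = 9.023 kW, so COP_actual = Q̇_C/Ẇ = 9.023/1.290 = 6.995.
In absolute terms T_C = 294.26 K and T_H = 308.26 K, so ΔT = 14.00 K.
COP_Carnot = T_C/ΔT = 294.26/14.00 = 21.02.
η_II = COP_actual/COP_Carnot = 6.995/21.02 = 0.3328.

0.333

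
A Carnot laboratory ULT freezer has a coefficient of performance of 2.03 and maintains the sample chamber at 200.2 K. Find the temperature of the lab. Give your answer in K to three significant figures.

299 K

COP_R = T_C/(T_H − T_C) gives T_H − T_C = T_C/COP.
With T_C = 200.20 K, T_H = 200.20 × (1 + 1/2.03) = 298.82 K.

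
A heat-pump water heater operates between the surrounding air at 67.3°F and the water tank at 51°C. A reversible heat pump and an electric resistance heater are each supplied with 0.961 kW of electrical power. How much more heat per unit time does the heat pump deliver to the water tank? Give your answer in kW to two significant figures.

In absolute terms T_C = 292.76 K and T_H = 324.15 K, so ΔT = 31.39 K.
COP_Carnot = T_H/ΔT = 324.15/31.39 = 10.33.
The heat pump delivers Q̇_H = COP × Ẇ = 9.924 kW; the resistance heater delivers Ẇ = 0.9610 kW.
Extra = (COP − 1)·Ẇ = 8.963 kW.

9.0 kW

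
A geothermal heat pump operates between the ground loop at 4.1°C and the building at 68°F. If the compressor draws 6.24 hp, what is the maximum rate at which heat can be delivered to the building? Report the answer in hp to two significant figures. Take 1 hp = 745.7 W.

120 hp

In absolute terms T_C = 277.25 K and T_H = 293.15 K, so ΔT = 15.90 K.
COP_Carnot = T_H/ΔT = 293.15/15.90 = 18.44.
Q̇_max = COP_Carnot × Ẇ = 18.44 × 6.240 hp = 115.0 hp.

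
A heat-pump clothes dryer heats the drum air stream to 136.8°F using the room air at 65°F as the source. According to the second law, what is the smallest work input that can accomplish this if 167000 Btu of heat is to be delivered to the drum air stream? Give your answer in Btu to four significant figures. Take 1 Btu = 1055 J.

In absolute terms T_C = 291.48 K and T_H = 331.37 K, so ΔT = 39.89 K.
The reversible limit is COP_HP = T_H/ΔT = 8.307, so W_min = Q_H/COP = Q_H·ΔT/T_H.
W_min = 167000 × 39.89/331.37 = 20100 Btu.

20100 Btu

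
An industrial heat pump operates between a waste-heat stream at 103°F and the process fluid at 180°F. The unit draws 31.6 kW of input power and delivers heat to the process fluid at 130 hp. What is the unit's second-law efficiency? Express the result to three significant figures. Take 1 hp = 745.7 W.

0.369

Converting, Q̇_H = 130.0 hp = 96.94 kW, so COP_actual = Q̇_H/Ẇ = 96.94/31.60 = 3.068.
In absolute terms T_C = 312.59 K and T_H = 355.37 K, so ΔT = 42.78 K.
COP_Carnot = T_H/ΔT = 355.37/42.78 = 8.307.
η_II = COP_actual/COP_Carnot = 3.068/8.307 = 0.3693.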